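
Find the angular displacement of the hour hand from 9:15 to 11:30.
The hour hand moves 0.5 degrees per minute.
Time elapsed: 11:30 - 9:15 = 135 minutes
Angular displacement: 135 x 0.5 = 67.5 degrees

Final answer: 67.5 degrees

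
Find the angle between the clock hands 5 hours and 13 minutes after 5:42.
First find the time 5 hours and 13 minutes after 5:42.
Total minutes: 5 x 60 + 42 + 5 x 60 + 13 = 655.
655 mod 720 = 655 minutes = 10:55.
Now compute the angle at 10:55:
Hour hand: 10 x 30 + 55 x 0.5 = 327.5 degrees
Minute hand: 55 x 6 = 330 degrees
Difference: |327.5 - 330| = 2.5 degrees
The angle is 2.5 degrees

Final answer: 2.5 degrees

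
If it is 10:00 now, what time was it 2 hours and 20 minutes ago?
Starting time: 10:00 = 600 total minutes past 12:00
Subtracting: 2 hours and 20 minutes = 140 minutes
600 - 140 = 460 minutes
= 7 hours and 40 minutes past 12:00 = 7:40

Final answer: 7:40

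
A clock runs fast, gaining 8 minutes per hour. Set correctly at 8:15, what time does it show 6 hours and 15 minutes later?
For every 60 true minutes, the faulty clock advances 60 + 8 = 68 minutes.
True elapsed: 6 hours and 15 minutes = 375 minutes.
Faulty clock advances: 375 x 68/60 = 425 minutes (drift: 50 minutes ahead).
Shown time: 8:15 + 425 minutes = 3:20.

Final answer: 3:20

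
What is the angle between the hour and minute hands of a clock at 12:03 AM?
Hour hand position: 0 x 30 + 3 x 0.5 = 1.5 degrees
Minute hand position: 3 x 6 = 18 degrees
Difference: |1.5 - 18| = 16.5 degrees
The angle between the hands is 16.5 degrees

Final answer: 16.5 degrees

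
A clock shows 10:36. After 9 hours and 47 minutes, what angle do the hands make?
First find the time 9 hours and 47 minutes after 10:36.
Total minutes: 10 x 60 + 36 + 9 x 60 + 47 = 1223.
1223 mod 720 = 503 minutes = 8:23.
Now compute the angle at 8:23:
Hour hand: 8 x 30 + 23 x 0.5 = 251.5 degrees
Minute hand: 23 x 6 = 138 degrees
Difference: |251.5 - 138| = 113.5 degrees
The angle is 113.5 degrees

Final answer: 113.5 degrees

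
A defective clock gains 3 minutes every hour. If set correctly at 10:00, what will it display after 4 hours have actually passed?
For every 60 true minutes, the faulty clock advances 60 + 3 = 63 minutes.
True elapsed: 4 hours = 240 minutes.
Faulty clock advances: 240 x 63/60 = 252 minutes (drift: 12 minutes ahead).
Shown time: 10:00 + 252 minutes = 2:12.

Final answer: 2:12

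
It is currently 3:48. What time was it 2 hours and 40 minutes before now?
Starting time: 3:48 = 228 total minutes past 12:00
Subtracting: 2 hours and 40 minutes = 160 minutes
228 - 160 = 68 minutes
= 1 hour and 8 minutes past 12:00 = 1:08

Final answer: 1:08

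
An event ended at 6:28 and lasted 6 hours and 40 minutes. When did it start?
Starting time: 6:28 = 388 total minutes past 12:00
Subtracting: 6 hours and 40 minutes = 400 minutes
388 - 400 = -12 (negative, add 12 hours = 720) = 708 minutes
= 11 hours and 48 minutes past 12:00 = 11:48

Final answer: 11:48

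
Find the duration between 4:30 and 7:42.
From 4:30 to 7:42:
(7 x 60 + 42) - (4 x 60 + 30) = 462 - 270 = 192 minutes
= 3 hours and 12 minutes

Final answer: 3 hours and 12 minutes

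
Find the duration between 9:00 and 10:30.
From 9:00 to 10:30:
(10 x 60 + 30) - (9 x 60 + 0) = 630 - 540 = 90 minutes
= 1 hour and 30 minutes

Final answer: 1 hour and 30 minutes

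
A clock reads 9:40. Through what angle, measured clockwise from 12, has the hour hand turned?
The hour hand moves 30 degrees per hour and 0.5 degrees per minute.
At 9:40: (9) x 30 + 40 x 0.5 = 270 + 20 = 290 degrees

Final answer: 290 degrees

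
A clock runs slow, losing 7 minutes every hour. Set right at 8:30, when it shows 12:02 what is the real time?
For every 60 true minutes, the faulty clock advances 53 minutes, so 1 faulty-clock minute corresponds to 60/53 true minutes.
From 8:30 to 12:02 on the faulty dial is 212 minutes.
True elapsed: 212 x 60/53 = 240 minutes = 4 hours.
True time: 8:30 + 4 hours = 12:30.

Final answer: 12:30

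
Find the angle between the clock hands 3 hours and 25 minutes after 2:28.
First find the time 3 hours and 25 minutes after 2:28.
Total minutes: 2 x 60 + 28 + 3 x 60 + 25 = 353.
353 mod 720 = 353 minutes = 5:53.
Now compute the angle at 5:53:
Hour hand: 5 x 30 + 53 x 0.5 = 176.5 degrees
Minute hand: 53 x 6 = 318 degrees
Difference: |176.5 - 318| = 141.5 degrees
The angle is 141.5 degrees

Final answer: 141.5 degrees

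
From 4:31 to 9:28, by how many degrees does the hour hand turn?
The hour hand moves 0.5 degrees per minute.
Time elapsed: 9:28 - 4:31 = 297 minutes
Angular displacement: 297 x 0.5 = 148.5 degrees

Final answer: 148.5 degrees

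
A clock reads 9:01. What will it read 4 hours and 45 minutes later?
Starting time: 9:01
Adding 45 minutes to 1 minute: 1 + 45 = 46 minutes
Adding 4 hours: 9 + 4 = 13 - 12 = 1
Final time: 1:46

Final answer: 1:46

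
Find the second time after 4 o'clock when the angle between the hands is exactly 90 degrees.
At t minutes past 4:00, the hour hand is at 30 x 4 + 0.5t degrees and the minute hand is at 6t degrees.
The smaller angle between them is 90 degrees when |30H - 5.5t| = 90 or |30H - 5.5t| = 270.
With H = 4, solve 30 x 4 - 5.5t = +/- target for each target:
  t = (30 x 4 - 90) / 5.5 = 5.45
  t = (30 x 4 + 90) / 5.5 = 38.18
  t = (30 x 4 - 270) / 5.5 = -27.27 (outside (0, 60))
  t = (30 x 4 + 270) / 5.5 = 70.91 (outside (0, 60))
Valid solutions in (0, 60): {5.45, 38.18} minutes.
The second occurrence is t = 38.18 minutes.
The hands form a 90-degree angle at 38.18 minutes past 4:00.

Final answer: 38.18 minutes past 4:00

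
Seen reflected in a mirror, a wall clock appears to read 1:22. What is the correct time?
Reflection across the vertical (12-6) axis maps a hand at angle A degrees to (360 - A) degrees, which sends a reading of T minutes past 12:00 to (720 - T) minutes past 12:00.
Mirror reads 1:22 = 82 minutes past 12:00.
Actual time: (720 - 82) mod 720 = 638 minutes = 10:38.

Final answer: 10:38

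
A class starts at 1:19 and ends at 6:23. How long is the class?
From 1:19 to 6:23:
(6 x 60 + 23) - (1 x 60 + 19) = 383 - 79 = 304 minutes
= 5 hours and 4 minutes

Final answer: 5 hours and 4 minutes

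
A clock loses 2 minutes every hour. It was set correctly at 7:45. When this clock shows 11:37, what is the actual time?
For every 60 true minutes, the faulty clock advances 58 minutes, so 1 faulty-clock minute corresponds to 60/58 true minutes.
From 7:45 to 11:37 on the faulty dial is 232 minutes.
True elapsed: 232 x 60/58 = 240 minutes = 4 hours.
True time: 7:45 + 4 hours = 11:45.

Final answer: 11:45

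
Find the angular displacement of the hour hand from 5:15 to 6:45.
The hour hand moves 0.5 degrees per minute.
Time elapsed: 6:45 - 5:15 = 90 minutes
Angular displacement: 90 x 0.5 = 45 degrees

Final answer: 45 degrees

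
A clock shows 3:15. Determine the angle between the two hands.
Hour hand position: 3 x 30 + 15 x 0.5 = 97.5 degrees
Minute hand position: 15 x 6 = 90 degrees
Difference: |97.5 - 90| = 7.5 degrees
The angle between the hands is 7.5 degrees

Final answer: 7.5 degrees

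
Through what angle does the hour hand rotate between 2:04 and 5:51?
The hour hand moves 0.5 degrees per minute.
Time elapsed: 5:51 - 2:04 = 227 minutes
Angular displacement: 227 x 0.5 = 113.5 degrees

Final answer: 113.5 degrees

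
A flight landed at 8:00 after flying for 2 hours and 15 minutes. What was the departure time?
Starting time: 8:00 = 480 total minutes past 12:00
Subtracting: 2 hours and 15 minutes = 135 minutes
480 - 135 = 345 minutes
= 5 hours and 45 minutes past 12:00 = 5:45

Final answer: 5:45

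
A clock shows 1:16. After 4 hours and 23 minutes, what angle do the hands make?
First find the time 4 hours and 23 minutes after 1:16.
Total minutes: 1 x 60 + 16 + 4 x 60 + 23 = 339.
339 mod 720 = 339 minutes = 5:39.
Now compute the angle at 5:39:
Hour hand: 5 x 30 + 39 x 0.5 = 169.5 degrees
Minute hand: 39 x 6 = 234 degrees
Difference: |169.5 - 234| = 64.5 degrees
The angle is 64.5 degrees

Final answer: 64.5 degrees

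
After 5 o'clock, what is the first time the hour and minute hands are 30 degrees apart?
At t minutes past 5:00, the hour hand is at 30 x 5 + 0.5t degrees and the minute hand is at 6t degrees.
The smaller angle between them is 30 degrees when |30H - 5.5t| = 30 or |30H - 5.5t| = 330.
With H = 5, solve 30 x 5 - 5.5t = +/- target for each target:
  t = (30 x 5 - 30) / 5.5 = 21.82
  t = (30 x 5 + 30) / 5.5 = 32.73
  t = (30 x 5 - 330) / 5.5 = -32.73 (outside (0, 60))
  t = (30 x 5 + 330) / 5.5 = 87.27 (outside (0, 60))
Valid solutions in (0, 60): {21.82, 32.73} minutes.
The first occurrence is t = 21.82 minutes.
The hands form a 30-degree angle at 21.82 minutes past 5:00.

Final answer: 21.82 minutes past 5:00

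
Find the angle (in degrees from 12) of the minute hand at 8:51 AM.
The minute hand moves 6 degrees per minute.
At 8:51: 51 x 6 = 306 degrees

Final answer: 306 degrees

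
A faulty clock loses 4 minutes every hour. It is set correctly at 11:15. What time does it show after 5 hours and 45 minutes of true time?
For every 60 true minutes, the faulty clock advances 60 - 4 = 56 minutes.
True elapsed: 5 hours and 45 minutes = 345 minutes.
Faulty clock advances: 345 x 56/60 = 322 minutes (drift: 23 minutes behind).
Shown time: 11:15 + 322 minutes = 4:37.

Final answer: 4:37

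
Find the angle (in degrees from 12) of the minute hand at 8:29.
The minute hand moves 6 degrees per minute.
At 8:29: 29 x 6 = 174 degrees

Final answer: 174 degrees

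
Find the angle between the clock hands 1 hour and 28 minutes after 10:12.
First find the time 1 hour and 28 minutes after 10:12.
Total minutes: 10 x 60 + 12 + 1 x 60 + 28 = 700.
700 mod 720 = 700 minutes = 11:40.
Now compute the angle at 11:40:
Hour hand: 11 x 30 + 40 x 0.5 = 350 degrees
Minute hand: 40 x 6 = 240 degrees
Difference: |350 - 240| = 110 degrees
The angle is 110 degrees

Final answer: 110 degrees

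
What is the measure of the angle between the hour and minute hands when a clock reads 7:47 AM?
Hour hand position: 7 x 30 + 47 x 0.5 = 233.5 degrees
Minute hand position: 47 x 6 = 282 degrees
Difference: |233.5 - 282| = 48.5 degrees
The angle between the hands is 48.5 degrees

Final answer: 48.5 degrees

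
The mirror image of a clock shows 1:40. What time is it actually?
Reflection across the vertical (12-6) axis maps a hand at angle A degrees to (360 - A) degrees, which sends a reading of T minutes past 12:00 to (720 - T) minutes past 12:00.
Mirror reads 1:40 = 100 minutes past 12:00.
Actual time: (720 - 100) mod 720 = 620 minutes = 10:20.

Final answer: 10:20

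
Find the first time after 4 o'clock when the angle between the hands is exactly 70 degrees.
At t minutes past 4:00, the hour hand is at 30 x 4 + 0.5t degrees and the minute hand is at 6t degrees.
The smaller angle between them is 70 degrees when |30H - 5.5t| = 70 or |30H - 5.5t| = 290.
With H = 4, solve 30 x 4 - 5.5t = +/- target for each target:
  t = (30 x 4 - 70) / 5.5 = 9.09
  t = (30 x 4 + 70) / 5.5 = 34.55
  t = (30 x 4 - 290) / 5.5 = -30.91 (outside (0, 60))
  t = (30 x 4 + 290) / 5.5 = 74.55 (outside (0, 60))
Valid solutions in (0, 60): {9.09, 34.55} minutes.
The first occurrence is t = 9.09 minutes.
The hands form a 70-degree angle at 9.09 minutes past 4:00.

Final answer: 9.09 minutes past 4:00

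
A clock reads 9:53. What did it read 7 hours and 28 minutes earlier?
Starting time: 9:53 = 593 total minutes past 12:00
Subtracting: 7 hours and 28 minutes = 448 minutes
593 - 448 = 145 minutes
= 2 hours and 25 minutes past 12:00 = 2:25

Final answer: 2:25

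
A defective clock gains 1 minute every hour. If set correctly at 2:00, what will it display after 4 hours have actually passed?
For every 60 true minutes, the faulty clock advances 60 + 1 = 61 minutes.
True elapsed: 4 hours = 240 minutes.
Faulty clock advances: 240 x 61/60 = 244 minutes (drift: 4 minutes ahead).
Shown time: 2:00 + 244 minutes = 6:04.

Final answer: 6:04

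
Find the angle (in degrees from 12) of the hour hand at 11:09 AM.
The hour hand moves 30 degrees per hour and 0.5 degrees per minute.
At 11:09: (11) x 30 + 9 x 0.5 = 330 + 4.5 = 334.5 degrees

Final answer: 334.5 degrees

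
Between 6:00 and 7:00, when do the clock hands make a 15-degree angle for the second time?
At t minutes past 6:00, the hour hand is at 30 x 6 + 0.5t degrees and the minute hand is at 6t degrees.
The smaller angle between them is 15 degrees when |30H - 5.5t| = 15 or |30H - 5.5t| = 345.
With H = 6, solve 30 x 6 - 5.5t = +/- target for each target:
  t = (30 x 6 - 15) / 5.5 = 30
  t = (30 x 6 + 15) / 5.5 = 35.45
  t = (30 x 6 - 345) / 5.5 = -30 (outside (0, 60))
  t = (30 x 6 + 345) / 5.5 = 95.45 (outside (0, 60))
Valid solutions in (0, 60): {30, 35.45} minutes.
The second occurrence is t = 35.45 minutes.
The hands form a 15-degree angle at 35.45 minutes past 6:00.

Final answer: 35.45 minutes past 6:00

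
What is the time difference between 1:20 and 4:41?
From 1:20 to 4:41:
(4 x 60 + 41) - (1 x 60 + 20) = 281 - 80 = 201 minutes
= 3 hours and 21 minutes

Final answer: 3 hours and 21 minutes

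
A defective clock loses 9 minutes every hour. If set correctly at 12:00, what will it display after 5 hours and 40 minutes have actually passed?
For every 60 true minutes, the faulty clock advances 60 - 9 = 51 minutes.
True elapsed: 5 hours and 40 minutes = 340 minutes.
Faulty clock advances: 340 x 51/60 = 289 minutes (drift: 51 minutes behind).
Shown time: 12:00 + 289 minutes = 4:49.

Final answer: 4:49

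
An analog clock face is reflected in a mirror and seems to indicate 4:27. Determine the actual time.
Reflection across the vertical (12-6) axis maps a hand at angle A degrees to (360 - A) degrees, which sends a reading of T minutes past 12:00 to (720 - T) minutes past 12:00.
Mirror reads 4:27 = 267 minutes past 12:00.
Actual time: (720 - 267) mod 720 = 453 minutes = 7:33.

Final answer: 7:33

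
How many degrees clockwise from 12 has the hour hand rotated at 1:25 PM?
The hour hand moves 30 degrees per hour and 0.5 degrees per minute.
At 1:25: (1) x 30 + 25 x 0.5 = 30 + 12.5 = 42.5 degrees

Final answer: 42.5 degrees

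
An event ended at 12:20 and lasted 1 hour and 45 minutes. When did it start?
Starting time: 12:20 = 20 total minutes past 12:00
Subtracting: 1 hour and 45 minutes = 105 minutes
20 - 105 = -85 (negative, add 12 hours = 720) = 635 minutes
= 10 hours and 35 minutes past 12:00 = 10:35

Final answer: 10:35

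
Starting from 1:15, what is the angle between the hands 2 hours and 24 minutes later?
First find the time 2 hours and 24 minutes after 1:15.
Total minutes: 1 x 60 + 15 + 2 x 60 + 24 = 219.
219 mod 720 = 219 minutes = 3:39.
Now compute the angle at 3:39:
Hour hand: 3 x 30 + 39 x 0.5 = 109.5 degrees
Minute hand: 39 x 6 = 234 degrees
Difference: |109.5 - 234| = 124.5 degrees
The angle is 124.5 degrees

Final answer: 124.5 degrees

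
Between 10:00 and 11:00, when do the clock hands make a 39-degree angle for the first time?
At t minutes past 10:00, the hour hand is at 30 x 10 + 0.5t degrees and the minute hand is at 6t degrees.
The smaller angle between them is 39 degrees when |30H - 5.5t| = 39 or |30H - 5.5t| = 321.
With H = 10, solve 30 x 10 - 5.5t = +/- target for each target:
  t = (30 x 10 - 39) / 5.5 = 47.45
  t = (30 x 10 + 39) / 5.5 = 61.64 (outside (0, 60))
  t = (30 x 10 - 321) / 5.5 = -3.82 (outside (0, 60))
  t = (30 x 10 + 321) / 5.5 = 112.91 (outside (0, 60))
Valid solutions in (0, 60): {47.45} minutes.
The first occurrence is t = 47.45 minutes.
The hands form a 39-degree angle at 47.45 minutes past 10:00.

Final answer: 47.45 minutes past 10:00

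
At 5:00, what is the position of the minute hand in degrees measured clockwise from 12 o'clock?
The minute hand moves 6 degrees per minute.
At 5:00: 0 x 6 = 0 degrees

Final answer: 0 degrees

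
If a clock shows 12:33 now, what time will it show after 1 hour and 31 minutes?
Starting time: 12:33
Adding 31 minutes to 33 minutes: 33 + 31 = 64 minutes = 1 hour and 4 minutes
Adding 1 hour: 12 + 1 + 1 (carry) = 14 - 12 = 2
Final time: 2:04

Final answer: 2:04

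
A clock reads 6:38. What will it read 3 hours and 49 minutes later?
Starting time: 6:38
Adding 49 minutes to 38 minutes: 38 + 49 = 87 minutes = 1 hour and 27 minutes
Adding 3 hours: 6 + 3 + 1 (carry) = 10
Final time: 10:27

Final answer: 10:27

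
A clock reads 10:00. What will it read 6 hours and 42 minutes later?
Starting time: 10:00
Adding 42 minutes to 0 minutes: 0 + 42 = 42 minutes
Adding 6 hours: 10 + 6 = 16 - 12 = 4
Final time: 4:42

Final answer: 4:42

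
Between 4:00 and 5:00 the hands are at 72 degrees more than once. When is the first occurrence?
At t minutes past 4:00, the hour hand is at 30 x 4 + 0.5t degrees and the minute hand is at 6t degrees.
The smaller angle between them is 72 degrees when |30H - 5.5t| = 72 or |30H - 5.5t| = 288.
With H = 4, solve 30 x 4 - 5.5t = +/- target for each target:
  t = (30 x 4 - 72) / 5.5 = 8.73
  t = (30 x 4 + 72) / 5.5 = 34.91
  t = (30 x 4 - 288) / 5.5 = -30.55 (outside (0, 60))
  t = (30 x 4 + 288) / 5.5 = 74.18 (outside (0, 60))
Valid solutions in (0, 60): {8.73, 34.91} minutes.
The first occurrence is t = 8.73 minutes.
The hands form a 72-degree angle at 8.73 minutes past 4:00.

Final answer: 8.73 minutes past 4:00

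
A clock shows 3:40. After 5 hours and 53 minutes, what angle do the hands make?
First find the time 5 hours and 53 minutes after 3:40.
Total minutes: 3 x 60 + 40 + 5 x 60 + 53 = 573.
573 mod 720 = 573 minutes = 9:33.
Now compute the angle at 9:33:
Hour hand: 9 x 30 + 33 x 0.5 = 286.5 degrees
Minute hand: 33 x 6 = 198 degrees
Difference: |286.5 - 198| = 88.5 degrees
The angle is 88.5 degrees

Final answer: 88.5 degrees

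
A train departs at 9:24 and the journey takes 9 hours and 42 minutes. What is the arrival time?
Starting time: 9:24
Adding 42 minutes to 24 minutes: 24 + 42 = 66 minutes = 1 hour and 6 minutes
Adding 9 hours: 9 + 9 + 1 (carry) = 19 - 12 = 7
Final time: 7:06

Final answer: 7:06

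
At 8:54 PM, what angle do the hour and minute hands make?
Hour hand position: 8 x 30 + 54 x 0.5 = 267 degrees
Minute hand position: 54 x 6 = 324 degrees
Difference: |267 - 324| = 57 degrees
The angle between the hands is 57 degrees

Final answer: 57 degrees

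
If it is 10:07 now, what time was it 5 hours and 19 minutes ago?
Starting time: 10:07 = 607 total minutes past 12:00
Subtracting: 5 hours and 19 minutes = 319 minutes
607 - 319 = 288 minutes
= 4 hours and 48 minutes past 12:00 = 4:48

Final answer: 4:48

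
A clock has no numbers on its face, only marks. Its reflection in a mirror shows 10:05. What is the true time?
Reflection across the vertical (12-6) axis maps a hand at angle A degrees to (360 - A) degrees, which sends a reading of T minutes past 12:00 to (720 - T) minutes past 12:00.
Mirror reads 10:05 = 605 minutes past 12:00.
Actual time: (720 - 605) mod 720 = 115 minutes = 1:55.

Final answer: 1:55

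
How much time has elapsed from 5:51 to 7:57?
From 5:51 to 7:57:
(7 x 60 + 57) - (5 x 60 + 51) = 477 - 351 = 126 minutes
= 2 hours and 6 minutes

Final answer: 2 hours and 6 minutes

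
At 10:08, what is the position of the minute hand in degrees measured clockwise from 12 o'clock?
The minute hand moves 6 degrees per minute.
At 10:08: 8 x 6 = 48 degrees

Final answer: 48 degrees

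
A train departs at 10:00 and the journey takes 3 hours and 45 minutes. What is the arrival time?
Starting time: 10:00
Adding 45 minutes to 0 minutes: 0 + 45 = 45 minutes
Adding 3 hours: 10 + 3 = 13 - 12 = 1
Final time: 1:45

Final answer: 1:45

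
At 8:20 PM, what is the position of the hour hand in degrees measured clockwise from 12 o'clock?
The hour hand moves 30 degrees per hour and 0.5 degrees per minute.
At 8:20: (8) x 30 + 20 x 0.5 = 240 + 10 = 250 degrees

Final answer: 250 degrees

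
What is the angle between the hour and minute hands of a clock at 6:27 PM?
Hour hand position: 6 x 30 + 27 x 0.5 = 193.5 degrees
Minute hand position: 27 x 6 = 162 degrees
Difference: |193.5 - 162| = 31.5 degrees
The angle between the hands is 31.5 degrees

Final answer: 31.5 degrees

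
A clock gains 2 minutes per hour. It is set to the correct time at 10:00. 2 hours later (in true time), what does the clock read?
For every 60 true minutes, the faulty clock advances 60 + 2 = 62 minutes.
True elapsed: 2 hours = 120 minutes.
Faulty clock advances: 120 x 62/60 = 124 minutes (drift: 4 minutes ahead).
Shown time: 10:00 + 124 minutes = 12:04.

Final answer: 12:04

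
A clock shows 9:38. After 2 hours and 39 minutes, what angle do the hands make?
First find the time 2 hours and 39 minutes after 9:38.
Total minutes: 9 x 60 + 38 + 2 x 60 + 39 = 737.
737 mod 720 = 17 minutes = 12:17.
Now compute the angle at 12:17:
Hour hand: 0 x 30 + 17 x 0.5 = 8.5 degrees
Minute hand: 17 x 6 = 102 degrees
Difference: |8.5 - 102| = 93.5 degrees
The angle is 93.5 degrees

Final answer: 93.5 degrees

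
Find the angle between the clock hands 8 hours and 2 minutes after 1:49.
First find the time 8 hours and 2 minutes after 1:49.
Total minutes: 1 x 60 + 49 + 8 x 60 + 2 = 591.
591 mod 720 = 591 minutes = 9:51.
Now compute the angle at 9:51:
Hour hand: 9 x 30 + 51 x 0.5 = 295.5 degrees
Minute hand: 51 x 6 = 306 degrees
Difference: |295.5 - 306| = 10.5 degrees
The angle is 10.5 degrees

Final answer: 10.5 degrees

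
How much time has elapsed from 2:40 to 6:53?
From 2:40 to 6:53:
(6 x 60 + 53) - (2 x 60 + 40) = 413 - 160 = 253 minutes
= 4 hours and 13 minutes

Final answer: 4 hours and 13 minutes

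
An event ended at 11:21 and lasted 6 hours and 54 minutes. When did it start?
Starting time: 11:21 = 681 total minutes past 12:00
Subtracting: 6 hours and 54 minutes = 414 minutes
681 - 414 = 267 minutes
= 4 hours and 27 minutes past 12:00 = 4:27

Final answer: 4:27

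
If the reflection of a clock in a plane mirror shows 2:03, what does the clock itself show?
Reflection across the vertical (12-6) axis maps a hand at angle A degrees to (360 - A) degrees, which sends a reading of T minutes past 12:00 to (720 - T) minutes past 12:00.
Mirror reads 2:03 = 123 minutes past 12:00.
Actual time: (720 - 123) mod 720 = 597 minutes = 9:57.

Final answer: 9:57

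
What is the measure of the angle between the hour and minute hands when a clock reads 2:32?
Hour hand position: 2 x 30 + 32 x 0.5 = 76 degrees
Minute hand position: 32 x 6 = 192 degrees
Difference: |76 - 192| = 116 degrees
The angle between the hands is 116 degrees

Final answer: 116 degrees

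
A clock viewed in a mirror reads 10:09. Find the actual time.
Reflection across the vertical (12-6) axis maps a hand at angle A degrees to (360 - A) degrees, which sends a reading of T minutes past 12:00 to (720 - T) minutes past 12:00.
Mirror reads 10:09 = 609 minutes past 12:00.
Actual time: (720 - 609) mod 720 = 111 minutes = 1:51.

Final answer: 1:51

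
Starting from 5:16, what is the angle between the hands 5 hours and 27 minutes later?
First find the time 5 hours and 27 minutes after 5:16.
Total minutes: 5 x 60 + 16 + 5 x 60 + 27 = 643.
643 mod 720 = 643 minutes = 10:43.
Now compute the angle at 10:43:
Hour hand: 10 x 30 + 43 x 0.5 = 321.5 degrees
Minute hand: 43 x 6 = 258 degrees
Difference: |321.5 - 258| = 63.5 degrees
The angle is 63.5 degrees

Final answer: 63.5 degrees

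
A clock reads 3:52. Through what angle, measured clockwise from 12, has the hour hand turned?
The hour hand moves 30 degrees per hour and 0.5 degrees per minute.
At 3:52: (3) x 30 + 52 x 0.5 = 90 + 26 = 116 degrees

Final answer: 116 degrees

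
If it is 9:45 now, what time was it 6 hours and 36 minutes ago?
Starting time: 9:45 = 585 total minutes past 12:00
Subtracting: 6 hours and 36 minutes = 396 minutes
585 - 396 = 189 minutes
= 3 hours and 9 minutes past 12:00 = 3:09

Final answer: 3:09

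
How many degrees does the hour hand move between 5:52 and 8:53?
The hour hand moves 0.5 degrees per minute.
Time elapsed: 8:53 - 5:52 = 181 minutes
Angular displacement: 181 x 0.5 = 90.5 degrees

Final answer: 90.5 degrees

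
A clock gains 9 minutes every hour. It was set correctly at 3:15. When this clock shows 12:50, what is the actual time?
For every 60 true minutes, the faulty clock advances 69 minutes, so 1 faulty-clock minute corresponds to 60/69 true minutes.
From 3:15 to 12:50 on the faulty dial is 575 minutes.
True elapsed: 575 x 60/69 = 500 minutes = 8 hours and 20 minutes.
True time: 3:15 + 8 hours and 20 minutes = 11:35.

Final answer: 11:35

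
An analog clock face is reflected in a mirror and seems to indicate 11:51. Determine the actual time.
Reflection across the vertical (12-6) axis maps a hand at angle A degrees to (360 - A) degrees, which sends a reading of T minutes past 12:00 to (720 - T) minutes past 12:00.
Mirror reads 11:51 = 711 minutes past 12:00.
Actual time: (720 - 711) mod 720 = 9 minutes = 12:09.

Final answer: 12:09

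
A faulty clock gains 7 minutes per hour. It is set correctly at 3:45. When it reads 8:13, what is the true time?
For every 60 true minutes, the faulty clock advances 67 minutes, so 1 faulty-clock minute corresponds to 60/67 true minutes.
From 3:45 to 8:13 on the faulty dial is 268 minutes.
True elapsed: 268 x 60/67 = 240 minutes = 4 hours.
True time: 3:45 + 4 hours = 7:45.

Final answer: 7:45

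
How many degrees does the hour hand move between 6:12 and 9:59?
The hour hand moves 0.5 degrees per minute.
Time elapsed: 9:59 - 6:12 = 227 minutes
Angular displacement: 227 x 0.5 = 113.5 degrees

Final answer: 113.5 degrees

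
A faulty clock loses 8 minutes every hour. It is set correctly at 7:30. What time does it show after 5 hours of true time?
For every 60 true minutes, the faulty clock advances 60 - 8 = 52 minutes.
True elapsed: 5 hours = 300 minutes.
Faulty clock advances: 300 x 52/60 = 260 minutes (drift: 40 minutes behind).
Shown time: 7:30 + 260 minutes = 11:50.

Final answer: 11:50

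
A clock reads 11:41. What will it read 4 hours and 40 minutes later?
Starting time: 11:41
Adding 40 minutes to 41 minutes: 41 + 40 = 81 minutes = 1 hour and 21 minutes
Adding 4 hours: 11 + 4 + 1 (carry) = 16 - 12 = 4
Final time: 4:21

Final answer: 4:21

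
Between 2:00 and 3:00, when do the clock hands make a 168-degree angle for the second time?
At t minutes past 2:00, the hour hand is at 30 x 2 + 0.5t degrees and the minute hand is at 6t degrees.
The smaller angle between them is 168 degrees when |30H - 5.5t| = 168 or |30H - 5.5t| = 192.
With H = 2, solve 30 x 2 - 5.5t = +/- target for each target:
  t = (30 x 2 - 168) / 5.5 = -19.64 (outside (0, 60))
  t = (30 x 2 + 168) / 5.5 = 41.45
  t = (30 x 2 - 192) / 5.5 = -24 (outside (0, 60))
  t = (30 x 2 + 192) / 5.5 = 45.82
Valid solutions in (0, 60): {41.45, 45.82} minutes.
The second occurrence is t = 45.82 minutes.
The hands form a 168-degree angle at 45.82 minutes past 2:00.

Final answer: 45.82 minutes past 2:00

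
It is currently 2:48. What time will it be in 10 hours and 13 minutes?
Starting time: 2:48
Adding 13 minutes to 48 minutes: 48 + 13 = 61 minutes = 1 hour and 1 minute
Adding 10 hours: 2 + 10 + 1 (carry) = 13 - 12 = 1
Final time: 1:01

Final answer: 1:01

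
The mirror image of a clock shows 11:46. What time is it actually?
Reflection across the vertical (12-6) axis maps a hand at angle A degrees to (360 - A) degrees, which sends a reading of T minutes past 12:00 to (720 - T) minutes past 12:00.
Mirror reads 11:46 = 706 minutes past 12:00.
Actual time: (720 - 706) mod 720 = 14 minutes = 12:14.

Final answer: 12:14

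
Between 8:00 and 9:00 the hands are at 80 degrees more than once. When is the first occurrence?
At t minutes past 8:00, the hour hand is at 30 x 8 + 0.5t degrees and the minute hand is at 6t degrees.
The smaller angle between them is 80 degrees when |30H - 5.5t| = 80 or |30H - 5.5t| = 280.
With H = 8, solve 30 x 8 - 5.5t = +/- target for each target:
  t = (30 x 8 - 80) / 5.5 = 29.09
  t = (30 x 8 + 80) / 5.5 = 58.18
  t = (30 x 8 - 280) / 5.5 = -7.27 (outside (0, 60))
  t = (30 x 8 + 280) / 5.5 = 94.55 (outside (0, 60))
Valid solutions in (0, 60): {29.09, 58.18} minutes.
The first occurrence is t = 29.09 minutes.
The hands form a 80-degree angle at 29.09 minutes past 8:00.

Final answer: 29.09 minutes past 8:00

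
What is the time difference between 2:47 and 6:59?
From 2:47 to 6:59:
(6 x 60 + 59) - (2 x 60 + 47) = 419 - 167 = 252 minutes
= 4 hours and 12 minutes

Final answer: 4 hours and 12 minutes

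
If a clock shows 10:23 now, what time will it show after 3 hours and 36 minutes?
Starting time: 10:23
Adding 36 minutes to 23 minutes: 23 + 36 = 59 minutes
Adding 3 hours: 10 + 3 = 13 - 12 = 1
Final time: 1:59

Final answer: 1:59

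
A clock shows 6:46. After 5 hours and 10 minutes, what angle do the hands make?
First find the time 5 hours and 10 minutes after 6:46.
Total minutes: 6 x 60 + 46 + 5 x 60 + 10 = 716.
716 mod 720 = 716 minutes = 11:56.
Now compute the angle at 11:56:
Hour hand: 11 x 30 + 56 x 0.5 = 358 degrees
Minute hand: 56 x 6 = 336 degrees
Difference: |358 - 336| = 22 degrees
The angle is 22 degrees

Final answer: 22 degrees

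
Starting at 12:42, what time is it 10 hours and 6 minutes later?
Starting time: 12:42
Adding 6 minutes to 42 minutes: 42 + 6 = 48 minutes
Adding 10 hours: 12 + 10 = 22 - 12 = 10
Final time: 10:48

Final answer: 10:48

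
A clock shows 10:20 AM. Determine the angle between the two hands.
Hour hand position: 10 x 30 + 20 x 0.5 = 310 degrees
Minute hand position: 20 x 6 = 120 degrees
Difference: |310 - 120| = 190 degrees
Since 190 > 180, the smaller angle is 360 - 190 = 170 degrees

Final answer: 170 degrees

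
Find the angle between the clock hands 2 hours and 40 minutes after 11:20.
First find the time 2 hours and 40 minutes after 11:20.
Total minutes: 11 x 60 + 20 + 2 x 60 + 40 = 840.
840 mod 720 = 120 minutes = 2:00.
Now compute the angle at 2:00:
Hour hand: 2 x 30 + 0 x 0.5 = 60 degrees
Minute hand: 0 x 6 = 0 degrees
Difference: |60 - 0| = 60 degrees
The angle is 60 degrees

Final answer: 60 degrees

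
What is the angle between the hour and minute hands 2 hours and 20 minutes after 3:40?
First find the time 2 hours and 20 minutes after 3:40.
Total minutes: 3 x 60 + 40 + 2 x 60 + 20 = 360.
360 mod 720 = 360 minutes = 6:00.
Now compute the angle at 6:00:
Hour hand: 6 x 30 + 0 x 0.5 = 180 degrees
Minute hand: 0 x 6 = 0 degrees
Difference: |180 - 0| = 180 degrees
The angle is 180 degrees

Final answer: 180 degrees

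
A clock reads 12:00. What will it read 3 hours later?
Starting time: 12:00
Adding 0 minutes to 0 minutes: 0 + 0 = 0 minutes
Adding 3 hours: 12 + 3 = 15 - 12 = 3
Final time: 3:00

Final answer: 3:00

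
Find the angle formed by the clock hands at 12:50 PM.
Hour hand position: 0 x 30 + 50 x 0.5 = 25 degrees
Minute hand position: 50 x 6 = 300 degrees
Difference: |25 - 300| = 275 degrees
Since 275 > 180, the smaller angle is 360 - 275 = 85 degrees

Final answer: 85 degrees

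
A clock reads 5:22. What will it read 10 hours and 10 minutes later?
Starting time: 5:22
Adding 10 minutes to 22 minutes: 22 + 10 = 32 minutes
Adding 10 hours: 5 + 10 = 15 - 12 = 3
Final time: 3:32

Final answer: 3:32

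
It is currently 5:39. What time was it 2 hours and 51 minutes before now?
Starting time: 5:39 = 339 total minutes past 12:00
Subtracting: 2 hours and 51 minutes = 171 minutes
339 - 171 = 168 minutes
= 2 hours and 48 minutes past 12:00 = 2:48

Final answer: 2:48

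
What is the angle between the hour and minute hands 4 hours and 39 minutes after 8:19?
First find the time 4 hours and 39 minutes after 8:19.
Total minutes: 8 x 60 + 19 + 4 x 60 + 39 = 778.
778 mod 720 = 58 minutes = 12:58.
Now compute the angle at 12:58:
Hour hand: 0 x 30 + 58 x 0.5 = 29 degrees
Minute hand: 58 x 6 = 348 degrees
Difference: |29 - 348| = 319 degrees
Smaller angle: 360 - 319 = 41 degrees

Final answer: 41 degrees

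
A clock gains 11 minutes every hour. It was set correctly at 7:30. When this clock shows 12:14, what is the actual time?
For every 60 true minutes, the faulty clock advances 71 minutes, so 1 faulty-clock minute corresponds to 60/71 true minutes.
From 7:30 to 12:14 on the faulty dial is 284 minutes.
True elapsed: 284 x 60/71 = 240 minutes = 4 hours.
True time: 7:30 + 4 hours = 11:30.

Final answer: 11:30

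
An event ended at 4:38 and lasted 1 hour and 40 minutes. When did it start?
Starting time: 4:38 = 278 total minutes past 12:00
Subtracting: 1 hour and 40 minutes = 100 minutes
278 - 100 = 178 minutes
= 2 hours and 58 minutes past 12:00 = 2:58

Final answer: 2:58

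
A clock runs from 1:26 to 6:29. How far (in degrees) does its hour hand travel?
The hour hand moves 0.5 degrees per minute.
Time elapsed: 6:29 - 1:26 = 303 minutes
Angular displacement: 303 x 0.5 = 151.5 degrees

Final answer: 151.5 degrees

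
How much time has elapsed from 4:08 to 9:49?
From 4:08 to 9:49:
(9 x 60 + 49) - (4 x 60 + 8) = 589 - 248 = 341 minutes
= 5 hours and 41 minutes

Final answer: 5 hours and 41 minutes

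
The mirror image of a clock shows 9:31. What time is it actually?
Reflection across the vertical (12-6) axis maps a hand at angle A degrees to (360 - A) degrees, which sends a reading of T minutes past 12:00 to (720 - T) minutes past 12:00.
Mirror reads 9:31 = 571 minutes past 12:00.
Actual time: (720 - 571) mod 720 = 149 minutes = 2:29.

Final answer: 2:29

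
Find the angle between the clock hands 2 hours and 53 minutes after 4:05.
First find the time 2 hours and 53 minutes after 4:05.
Total minutes: 4 x 60 + 5 + 2 x 60 + 53 = 418.
418 mod 720 = 418 minutes = 6:58.
Now compute the angle at 6:58:
Hour hand: 6 x 30 + 58 x 0.5 = 209 degrees
Minute hand: 58 x 6 = 348 degrees
Difference: |209 - 348| = 139 degrees
The angle is 139 degrees

Final answer: 139 degrees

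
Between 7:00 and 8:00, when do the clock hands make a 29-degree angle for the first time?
At t minutes past 7:00, the hour hand is at 30 x 7 + 0.5t degrees and the minute hand is at 6t degrees.
The smaller angle between them is 29 degrees when |30H - 5.5t| = 29 or |30H - 5.5t| = 331.
With H = 7, solve 30 x 7 - 5.5t = +/- target for each target:
  t = (30 x 7 - 29) / 5.5 = 32.91
  t = (30 x 7 + 29) / 5.5 = 43.45
  t = (30 x 7 - 331) / 5.5 = -22 (outside (0, 60))
  t = (30 x 7 + 331) / 5.5 = 98.36 (outside (0, 60))
Valid solutions in (0, 60): {32.91, 43.45} minutes.
The first occurrence is t = 32.91 minutes.
The hands form a 29-degree angle at 32.91 minutes past 7:00.

Final answer: 32.91 minutes past 7:00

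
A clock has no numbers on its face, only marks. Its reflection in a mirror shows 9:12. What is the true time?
Reflection across the vertical (12-6) axis maps a hand at angle A degrees to (360 - A) degrees, which sends a reading of T minutes past 12:00 to (720 - T) minutes past 12:00.
Mirror reads 9:12 = 552 minutes past 12:00.
Actual time: (720 - 552) mod 720 = 168 minutes = 2:48.

Final answer: 2:48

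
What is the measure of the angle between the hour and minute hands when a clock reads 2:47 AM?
Hour hand position: 2 x 30 + 47 x 0.5 = 83.5 degrees
Minute hand position: 47 x 6 = 282 degrees
Difference: |83.5 - 282| = 198.5 degrees
Since 198.5 > 180, the smaller angle is 360 - 198.5 = 161.5 degrees

Final answer: 161.5 degrees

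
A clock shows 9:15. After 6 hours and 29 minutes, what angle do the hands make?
First find the time 6 hours and 29 minutes after 9:15.
Total minutes: 9 x 60 + 15 + 6 x 60 + 29 = 944.
944 mod 720 = 224 minutes = 3:44.
Now compute the angle at 3:44:
Hour hand: 3 x 30 + 44 x 0.5 = 112 degrees
Minute hand: 44 x 6 = 264 degrees
Difference: |112 - 264| = 152 degrees
The angle is 152 degrees

Final answer: 152 degrees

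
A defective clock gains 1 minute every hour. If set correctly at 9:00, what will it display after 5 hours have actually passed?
For every 60 true minutes, the faulty clock advances 60 + 1 = 61 minutes.
True elapsed: 5 hours = 300 minutes.
Faulty clock advances: 300 x 61/60 = 305 minutes (drift: 5 minutes ahead).
Shown time: 9:00 + 305 minutes = 2:05.

Final answer: 2:05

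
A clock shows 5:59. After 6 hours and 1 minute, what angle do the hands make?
First find the time 6 hours and 1 minute after 5:59.
Total minutes: 5 x 60 + 59 + 6 x 60 + 1 = 720.
720 mod 720 = 0 minutes = 12:00.
Now compute the angle at 12:00:
Hour hand: 0 x 30 + 0 x 0.5 = 0 degrees
Minute hand: 0 x 6 = 0 degrees
Difference: |0 - 0| = 0 degrees
The angle is 0 degrees

Final answer: 0 degrees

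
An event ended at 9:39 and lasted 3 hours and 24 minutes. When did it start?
Starting time: 9:39 = 579 total minutes past 12:00
Subtracting: 3 hours and 24 minutes = 204 minutes
579 - 204 = 375 minutes
= 6 hours and 15 minutes past 12:00 = 6:15

Final answer: 6:15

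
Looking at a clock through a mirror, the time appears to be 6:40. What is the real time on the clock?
Reflection across the vertical (12-6) axis maps a hand at angle A degrees to (360 - A) degrees, which sends a reading of T minutes past 12:00 to (720 - T) minutes past 12:00.
Mirror reads 6:40 = 400 minutes past 12:00.
Actual time: (720 - 400) mod 720 = 320 minutes = 5:20.

Final answer: 5:20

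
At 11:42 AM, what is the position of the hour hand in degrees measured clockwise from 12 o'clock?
The hour hand moves 30 degrees per hour and 0.5 degrees per minute.
At 11:42: (11) x 30 + 42 x 0.5 = 330 + 21 = 351 degrees

Final answer: 351 degrees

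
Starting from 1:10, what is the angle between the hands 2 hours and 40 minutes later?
First find the time 2 hours and 40 minutes after 1:10.
Total minutes: 1 x 60 + 10 + 2 x 60 + 40 = 230.
230 mod 720 = 230 minutes = 3:50.
Now compute the angle at 3:50:
Hour hand: 3 x 30 + 50 x 0.5 = 115 degrees
Minute hand: 50 x 6 = 300 degrees
Difference: |115 - 300| = 185 degrees
Smaller angle: 360 - 185 = 175 degrees

Final answer: 175 degrees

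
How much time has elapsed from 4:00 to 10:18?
From 4:00 to 10:18:
(10 x 60 + 18) - (4 x 60 + 0) = 618 - 240 = 378 minutes
= 6 hours and 18 minutes

Final answer: 6 hours and 18 minutes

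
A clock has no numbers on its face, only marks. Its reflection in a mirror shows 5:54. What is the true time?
Reflection across the vertical (12-6) axis maps a hand at angle A degrees to (360 - A) degrees, which sends a reading of T minutes past 12:00 to (720 - T) minutes past 12:00.
Mirror reads 5:54 = 354 minutes past 12:00.
Actual time: (720 - 354) mod 720 = 366 minutes = 6:06.

Final answer: 6:06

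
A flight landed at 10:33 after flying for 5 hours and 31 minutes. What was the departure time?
Starting time: 10:33 = 633 total minutes past 12:00
Subtracting: 5 hours and 31 minutes = 331 minutes
633 - 331 = 302 minutes
= 5 hours and 2 minutes past 12:00 = 5:02

Final answer: 5:02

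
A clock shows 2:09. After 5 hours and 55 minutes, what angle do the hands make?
First find the time 5 hours and 55 minutes after 2:09.
Total minutes: 2 x 60 + 9 + 5 x 60 + 55 = 484.
484 mod 720 = 484 minutes = 8:04.
Now compute the angle at 8:04:
Hour hand: 8 x 30 + 4 x 0.5 = 242 degrees
Minute hand: 4 x 6 = 24 degrees
Difference: |242 - 24| = 218 degrees
Smaller angle: 360 - 218 = 142 degrees

Final answer: 142 degrees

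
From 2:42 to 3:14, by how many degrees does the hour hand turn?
The hour hand moves 0.5 degrees per minute.
Time elapsed: 3:14 - 2:42 = 32 minutes
Angular displacement: 32 x 0.5 = 16 degrees

Final answer: 16 degrees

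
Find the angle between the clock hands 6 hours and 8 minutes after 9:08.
First find the time 6 hours and 8 minutes after 9:08.
Total minutes: 9 x 60 + 8 + 6 x 60 + 8 = 916.
916 mod 720 = 196 minutes = 3:16.
Now compute the angle at 3:16:
Hour hand: 3 x 30 + 16 x 0.5 = 98 degrees
Minute hand: 16 x 6 = 96 degrees
Difference: |98 - 96| = 2 degrees
The angle is 2 degrees

Final answer: 2 degrees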